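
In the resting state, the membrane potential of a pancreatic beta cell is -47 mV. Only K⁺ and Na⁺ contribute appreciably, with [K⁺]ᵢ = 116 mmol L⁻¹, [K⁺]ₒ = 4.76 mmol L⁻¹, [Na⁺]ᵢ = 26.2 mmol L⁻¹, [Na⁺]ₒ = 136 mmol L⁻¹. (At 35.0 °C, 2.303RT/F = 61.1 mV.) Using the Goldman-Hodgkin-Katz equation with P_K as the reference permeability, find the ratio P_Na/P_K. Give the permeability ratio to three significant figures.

0.114

Let α = P_Na/P_K. GHK: Vm = 61.1·log₁₀[(Kₒ + α·Naₒ)/(Kᵢ + α·Naᵢ)].
10^(Vm/61.1) = 10^(-47.0/61.1) = 0.17013
So 0.17013·(Kᵢ + α·Naᵢ) = Kₒ + α·Naₒ → α = (0.17013·116.0 − 4.76) / (136.0 − 0.17013·26.2)
α = (19.73 − 4.76) / (136.0 − 4.457) = 14.97/131.5 = 0.1138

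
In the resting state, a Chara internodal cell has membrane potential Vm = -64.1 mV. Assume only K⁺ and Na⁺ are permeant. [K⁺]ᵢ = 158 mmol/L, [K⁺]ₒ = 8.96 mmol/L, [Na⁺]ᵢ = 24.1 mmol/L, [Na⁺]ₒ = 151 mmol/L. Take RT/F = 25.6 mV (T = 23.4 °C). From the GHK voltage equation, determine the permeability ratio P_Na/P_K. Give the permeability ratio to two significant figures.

Let α = P_Na/P_K. GHK: Vm = 25.6·ln[(Kₒ + α·Naₒ)/(Kᵢ + α·Naᵢ)].
e^(Vm/25.6) = e^(-64.1/25.6) = 0.081765
So 0.081765·(Kᵢ + α·Naᵢ) = Kₒ + α·Naₒ → α = (0.081765·158.0 − 8.96) / (151.0 − 0.081765·24.1)
α = (12.92 − 8.96) / (151.0 − 1.971) = 3.959/149 = 0.02656

0.027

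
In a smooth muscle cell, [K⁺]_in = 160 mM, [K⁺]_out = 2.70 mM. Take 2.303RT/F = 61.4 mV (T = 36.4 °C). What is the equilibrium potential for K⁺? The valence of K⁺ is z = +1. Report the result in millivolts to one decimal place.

E = (61.4/z) · log₁₀([K⁺]_out/[K⁺]_in) with z = +1.
= (61.4/1) · log₁₀(2.70/160) = 61.40 · log₁₀(0.01688)
= 61.40 · (-1.7728) = -108.85 mV

-108.8 mV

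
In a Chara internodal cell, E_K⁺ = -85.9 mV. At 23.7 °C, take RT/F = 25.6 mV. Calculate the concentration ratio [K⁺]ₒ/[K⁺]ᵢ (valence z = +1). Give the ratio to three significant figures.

0.0349

ln([out]/[in]) = E·z/(25.6) = -85.9 × 1 / 25.6 = -3.3555
[out]/[in] = e^(-3.3555) = 0.03489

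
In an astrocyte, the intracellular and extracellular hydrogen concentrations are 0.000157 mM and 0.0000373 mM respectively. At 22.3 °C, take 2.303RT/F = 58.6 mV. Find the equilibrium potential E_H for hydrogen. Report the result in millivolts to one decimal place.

-36.6 mV

E = (58.6/z) · log₁₀([H⁺]_out/[H⁺]_in) with z = +1.
= (58.6/1) · log₁₀(0.0000373/0.000157) = 58.60 · log₁₀(0.2376)
= 58.60 · (-0.6242) = -36.58 mV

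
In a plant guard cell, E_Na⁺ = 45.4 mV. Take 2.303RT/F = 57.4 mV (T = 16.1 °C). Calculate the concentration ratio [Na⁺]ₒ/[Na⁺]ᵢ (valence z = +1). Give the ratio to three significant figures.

log₁₀([out]/[in]) = E·z/(57.4) = 45.4 × 1 / 57.4 = 0.7909
[out]/[in] = 10^(0.7909) = 6.179

6.18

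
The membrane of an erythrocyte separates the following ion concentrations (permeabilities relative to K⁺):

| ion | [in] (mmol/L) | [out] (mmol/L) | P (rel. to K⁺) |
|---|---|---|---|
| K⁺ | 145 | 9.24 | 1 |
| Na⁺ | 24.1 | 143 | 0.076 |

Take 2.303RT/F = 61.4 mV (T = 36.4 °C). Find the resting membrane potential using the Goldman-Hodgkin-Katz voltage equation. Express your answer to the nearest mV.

-53 mV

Vm = 61.4 · log₁₀[(Σ P·[cation]ₒ + Σ P·[anion]ᵢ) / (Σ P·[cation]ᵢ + Σ P·[anion]ₒ)]
Numerator = 1×9.24 + 0.076×143 = 20.11
Denominator = 1×145 + 0.076×24.1 = 146.8
Vm = 61.4 · log₁₀(0.13695) = 61.4 × (-0.8635) = -53.02 mV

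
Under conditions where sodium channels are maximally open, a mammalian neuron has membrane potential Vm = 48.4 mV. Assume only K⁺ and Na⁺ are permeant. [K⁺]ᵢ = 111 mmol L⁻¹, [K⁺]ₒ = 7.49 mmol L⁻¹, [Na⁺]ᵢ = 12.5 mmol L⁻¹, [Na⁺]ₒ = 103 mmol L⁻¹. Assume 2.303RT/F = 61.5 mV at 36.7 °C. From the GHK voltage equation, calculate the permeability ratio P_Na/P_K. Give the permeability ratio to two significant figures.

Let α = P_Na/P_K. GHK: Vm = 61.5·log₁₀[(Kₒ + α·Naₒ)/(Kᵢ + α·Naᵢ)].
10^(Vm/61.5) = 10^(48.4/61.5) = 6.1234
So 6.1234·(Kᵢ + α·Naᵢ) = Kₒ + α·Naₒ → α = (6.1234·111.0 − 7.49) / (103.0 − 6.1234·12.5)
α = (679.7 − 7.49) / (103.0 − 76.54) = 672.2/26.46 = 25.41

25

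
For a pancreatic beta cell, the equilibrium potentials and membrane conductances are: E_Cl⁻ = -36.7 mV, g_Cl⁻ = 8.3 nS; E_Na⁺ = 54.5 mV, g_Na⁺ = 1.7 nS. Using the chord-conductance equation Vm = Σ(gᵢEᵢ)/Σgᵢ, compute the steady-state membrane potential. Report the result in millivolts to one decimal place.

Σ gᵢEᵢ = 8.3·(-36.7) + 1.7·(54.5) = -211.96
Σ gᵢ = 8.3 + 1.7 = 10
Vm = -211.96 / 10 = -21.20 mV

-21.2 mV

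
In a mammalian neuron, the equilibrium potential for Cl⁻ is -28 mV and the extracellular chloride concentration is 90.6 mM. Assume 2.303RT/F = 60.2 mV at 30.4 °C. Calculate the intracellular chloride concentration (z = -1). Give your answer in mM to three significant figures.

Nernst: E = (60.2/-1) · log₁₀([out]/[in]), so log₁₀([out]/[in]) = -28.0 × -1 / 60.2 = 0.4651.
[out]/[in] = 10^(0.4651) = 2.918.
[in] = 90.6 / 2.918 = 31.05 mM.

31.0 mM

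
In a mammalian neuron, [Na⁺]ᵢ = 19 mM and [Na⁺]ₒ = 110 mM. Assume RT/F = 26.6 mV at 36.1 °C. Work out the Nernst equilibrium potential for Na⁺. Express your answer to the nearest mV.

47 mV

E = (26.6/z) · ln([Na⁺]_out/[Na⁺]_in) with z = +1.
= (26.6/1) · ln(110/19) = 26.60 · ln(5.789)
= 26.60 · (1.7560) = 46.71 mV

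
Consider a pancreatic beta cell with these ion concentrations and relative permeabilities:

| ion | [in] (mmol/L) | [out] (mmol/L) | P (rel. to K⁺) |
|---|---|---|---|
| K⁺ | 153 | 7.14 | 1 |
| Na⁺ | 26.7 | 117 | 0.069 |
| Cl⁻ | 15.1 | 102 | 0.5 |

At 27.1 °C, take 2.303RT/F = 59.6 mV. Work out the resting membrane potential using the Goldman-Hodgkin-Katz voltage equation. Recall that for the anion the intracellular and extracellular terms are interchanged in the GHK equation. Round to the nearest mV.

-57 mV

Vm = 59.6 · log₁₀[(Σ P·[cation]ₒ + Σ P·[anion]ᵢ) / (Σ P·[cation]ᵢ + Σ P·[anion]ₒ)]
Numerator = 1×7.14 + 0.069×117 + 0.5×15.1 = 22.76
Denominator = 1×153 + 0.069×26.7 + 0.5×102 = 205.8
Vm = 59.6 · log₁₀(0.11058) = 59.6 × (-0.9563) = -57.00 mV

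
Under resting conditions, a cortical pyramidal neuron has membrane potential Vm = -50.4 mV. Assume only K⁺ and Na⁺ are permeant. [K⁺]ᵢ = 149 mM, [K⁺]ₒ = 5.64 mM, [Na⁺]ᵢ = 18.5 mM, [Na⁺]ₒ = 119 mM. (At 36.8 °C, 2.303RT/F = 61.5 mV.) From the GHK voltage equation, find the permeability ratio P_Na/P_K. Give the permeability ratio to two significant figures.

0.15

Let α = P_Na/P_K. GHK: Vm = 61.5·log₁₀[(Kₒ + α·Naₒ)/(Kᵢ + α·Naᵢ)].
10^(Vm/61.5) = 10^(-50.4/61.5) = 0.15153
So 0.15153·(Kᵢ + α·Naᵢ) = Kₒ + α·Naₒ → α = (0.15153·149.0 − 5.64) / (119.0 − 0.15153·18.5)
α = (22.58 − 5.64) / (119.0 − 2.803) = 16.94/116.2 = 0.1458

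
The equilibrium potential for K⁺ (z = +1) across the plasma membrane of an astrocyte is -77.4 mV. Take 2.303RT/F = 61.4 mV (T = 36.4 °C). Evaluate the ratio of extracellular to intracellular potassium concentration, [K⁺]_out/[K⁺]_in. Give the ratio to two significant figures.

log₁₀([out]/[in]) = E·z/(61.4) = -77.4 × 1 / 61.4 = -1.2606
[out]/[in] = 10^(-1.2606) = 0.05488

0.055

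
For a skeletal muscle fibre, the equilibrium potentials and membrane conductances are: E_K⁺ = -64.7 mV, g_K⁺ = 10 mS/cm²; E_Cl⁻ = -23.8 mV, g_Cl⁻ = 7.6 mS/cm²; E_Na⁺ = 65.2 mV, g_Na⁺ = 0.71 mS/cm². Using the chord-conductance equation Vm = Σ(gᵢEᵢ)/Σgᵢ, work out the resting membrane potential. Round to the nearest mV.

Σ gᵢEᵢ = 10·(-64.7) + 7.6·(-23.8) + 0.71·(65.2) = -781.59
Σ gᵢ = 10 + 7.6 + 0.71 = 18.31
Vm = -781.59 / 18.31 = -42.69 mV

-43 mV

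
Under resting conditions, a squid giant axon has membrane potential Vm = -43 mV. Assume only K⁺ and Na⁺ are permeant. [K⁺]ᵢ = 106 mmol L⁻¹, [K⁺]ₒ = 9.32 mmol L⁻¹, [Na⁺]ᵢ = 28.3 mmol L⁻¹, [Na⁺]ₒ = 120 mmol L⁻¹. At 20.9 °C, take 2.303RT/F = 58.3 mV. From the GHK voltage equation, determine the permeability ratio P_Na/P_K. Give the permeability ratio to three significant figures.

Let α = P_Na/P_K. GHK: Vm = 58.3·log₁₀[(Kₒ + α·Naₒ)/(Kᵢ + α·Naᵢ)].
10^(Vm/58.3) = 10^(-43.0/58.3) = 0.18299
So 0.18299·(Kᵢ + α·Naᵢ) = Kₒ + α·Naₒ → α = (0.18299·106.0 − 9.32) / (120.0 − 0.18299·28.3)
α = (19.4 − 9.32) / (120.0 − 5.179) = 10.08/114.8 = 0.08777

0.0878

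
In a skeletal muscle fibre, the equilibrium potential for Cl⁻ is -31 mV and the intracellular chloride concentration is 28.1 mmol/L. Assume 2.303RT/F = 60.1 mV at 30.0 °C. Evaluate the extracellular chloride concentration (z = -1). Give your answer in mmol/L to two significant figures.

92 mmol/L

Nernst: E = (60.1/-1) · log₁₀([out]/[in]), so log₁₀([out]/[in]) = -31.0 × -1 / 60.1 = 0.5158.
[out]/[in] = 10^(0.5158) = 3.279.
[out] = 3.279 × 28.1 = 92.15 mmol/L.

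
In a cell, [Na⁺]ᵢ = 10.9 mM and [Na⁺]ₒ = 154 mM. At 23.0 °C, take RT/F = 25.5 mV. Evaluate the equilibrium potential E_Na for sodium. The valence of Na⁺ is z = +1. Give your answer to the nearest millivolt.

E = (25.5/z) · ln([Na⁺]_out/[Na⁺]_in) with z = +1.
= (25.5/1) · ln(154/10.9) = 25.50 · ln(14.13)
= 25.50 · (2.6482) = 67.53 mV

68 mV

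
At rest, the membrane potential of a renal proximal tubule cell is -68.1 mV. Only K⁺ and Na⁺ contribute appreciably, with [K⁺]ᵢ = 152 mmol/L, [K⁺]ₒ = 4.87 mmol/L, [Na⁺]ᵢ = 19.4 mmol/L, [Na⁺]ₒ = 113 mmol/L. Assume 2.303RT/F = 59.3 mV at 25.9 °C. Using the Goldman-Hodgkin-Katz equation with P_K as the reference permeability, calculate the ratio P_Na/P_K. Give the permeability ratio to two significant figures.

Let α = P_Na/P_K. GHK: Vm = 59.3·log₁₀[(Kₒ + α·Naₒ)/(Kᵢ + α·Naᵢ)].
10^(Vm/59.3) = 10^(-68.1/59.3) = 0.071056
So 0.071056·(Kᵢ + α·Naᵢ) = Kₒ + α·Naₒ → α = (0.071056·152.0 − 4.87) / (113.0 − 0.071056·19.4)
α = (10.8 − 4.87) / (113.0 − 1.378) = 5.931/111.6 = 0.05313

0.053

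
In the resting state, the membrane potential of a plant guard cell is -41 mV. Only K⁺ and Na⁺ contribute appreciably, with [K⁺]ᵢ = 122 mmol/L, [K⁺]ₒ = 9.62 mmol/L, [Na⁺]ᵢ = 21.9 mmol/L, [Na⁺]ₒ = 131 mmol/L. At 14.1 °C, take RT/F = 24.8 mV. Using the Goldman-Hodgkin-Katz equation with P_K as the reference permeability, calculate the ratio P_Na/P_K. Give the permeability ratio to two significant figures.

0.11

Let α = P_Na/P_K. GHK: Vm = 24.8·ln[(Kₒ + α·Naₒ)/(Kᵢ + α·Naᵢ)].
e^(Vm/24.8) = e^(-41.0/24.8) = 0.19143
So 0.19143·(Kᵢ + α·Naᵢ) = Kₒ + α·Naₒ → α = (0.19143·122.0 − 9.62) / (131.0 − 0.19143·21.9)
α = (23.35 − 9.62) / (131.0 − 4.192) = 13.73/126.8 = 0.1083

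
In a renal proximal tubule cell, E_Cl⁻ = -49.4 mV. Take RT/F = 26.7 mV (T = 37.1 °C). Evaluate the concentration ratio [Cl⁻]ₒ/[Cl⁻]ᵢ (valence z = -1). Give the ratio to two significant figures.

ln([out]/[in]) = E·z/(26.7) = -49.4 × -1 / 26.7 = 1.8502
[out]/[in] = e^(1.8502) = 6.361

6.4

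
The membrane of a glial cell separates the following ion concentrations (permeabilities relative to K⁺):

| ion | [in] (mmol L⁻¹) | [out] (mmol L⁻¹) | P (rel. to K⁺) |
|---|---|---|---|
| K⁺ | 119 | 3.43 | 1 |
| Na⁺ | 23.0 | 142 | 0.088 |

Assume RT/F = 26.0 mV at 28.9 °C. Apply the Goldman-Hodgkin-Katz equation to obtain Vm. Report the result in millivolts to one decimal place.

-52.7 mV

Vm = 26.0 · ln[(Σ P·[cation]ₒ + Σ P·[anion]ᵢ) / (Σ P·[cation]ᵢ + Σ P·[anion]ₒ)]
Numerator = 1×3.43 + 0.088×142 = 15.93
Denominator = 1×119 + 0.088×23.0 = 121
Vm = 26.0 · ln(0.13159) = 26.0 × (-2.0280) = -52.73 mV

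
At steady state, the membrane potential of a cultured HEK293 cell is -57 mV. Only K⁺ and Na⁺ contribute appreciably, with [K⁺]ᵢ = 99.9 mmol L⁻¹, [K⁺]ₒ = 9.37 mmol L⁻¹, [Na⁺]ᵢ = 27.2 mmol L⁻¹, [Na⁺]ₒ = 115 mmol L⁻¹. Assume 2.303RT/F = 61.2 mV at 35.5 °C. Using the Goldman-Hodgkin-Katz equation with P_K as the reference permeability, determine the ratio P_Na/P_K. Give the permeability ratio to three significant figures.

Let α = P_Na/P_K. GHK: Vm = 61.2·log₁₀[(Kₒ + α·Naₒ)/(Kᵢ + α·Naᵢ)].
10^(Vm/61.2) = 10^(-57.0/61.2) = 0.11712
So 0.11712·(Kᵢ + α·Naᵢ) = Kₒ + α·Naₒ → α = (0.11712·99.9 − 9.37) / (115.0 − 0.11712·27.2)
α = (11.7 − 9.37) / (115.0 − 3.186) = 2.33/111.8 = 0.02084

0.0208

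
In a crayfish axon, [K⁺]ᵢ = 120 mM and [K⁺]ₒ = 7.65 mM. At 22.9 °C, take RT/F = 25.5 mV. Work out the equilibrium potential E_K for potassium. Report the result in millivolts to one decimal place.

-70.2 mV

E = (25.5/z) · ln([K⁺]_out/[K⁺]_in) with z = +1.
= (25.5/1) · ln(7.65/120) = 25.50 · ln(0.06375)
= 25.50 · (-2.7528) = -70.20 mV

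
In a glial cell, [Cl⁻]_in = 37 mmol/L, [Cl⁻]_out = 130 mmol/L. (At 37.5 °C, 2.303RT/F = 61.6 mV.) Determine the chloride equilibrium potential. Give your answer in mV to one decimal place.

-33.6 mV

E = (61.6/z) · log₁₀([Cl⁻]_out/[Cl⁻]_in) with z = -1.
For an anion, dividing by z = -1 reverses the sign.
= (61.6/-1) · log₁₀(130/37) = -61.60 · log₁₀(3.514)
= -61.60 · (0.5457) = -33.62 mV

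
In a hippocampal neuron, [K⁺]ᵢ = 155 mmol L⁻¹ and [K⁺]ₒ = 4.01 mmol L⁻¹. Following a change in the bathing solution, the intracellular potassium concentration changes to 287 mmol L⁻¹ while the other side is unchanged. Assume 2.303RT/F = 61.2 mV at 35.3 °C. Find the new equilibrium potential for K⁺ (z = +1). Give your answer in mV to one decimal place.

-113.5 mV

After the shift: [K⁺]_out = 4.01, [K⁺]_in = 287 mmol L⁻¹.
E_new = (61.2/1)·log₁₀(4.01/287) = 61.20 · (-1.8547) = -113.51 mV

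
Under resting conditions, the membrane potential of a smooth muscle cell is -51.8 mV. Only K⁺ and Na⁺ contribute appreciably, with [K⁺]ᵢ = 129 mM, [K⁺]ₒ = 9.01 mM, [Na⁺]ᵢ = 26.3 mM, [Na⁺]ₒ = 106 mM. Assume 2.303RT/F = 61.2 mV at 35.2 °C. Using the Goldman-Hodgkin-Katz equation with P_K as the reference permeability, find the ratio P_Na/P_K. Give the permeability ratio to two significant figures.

Let α = P_Na/P_K. GHK: Vm = 61.2·log₁₀[(Kₒ + α·Naₒ)/(Kᵢ + α·Naᵢ)].
10^(Vm/61.2) = 10^(-51.8/61.2) = 0.14243
So 0.14243·(Kᵢ + α·Naᵢ) = Kₒ + α·Naₒ → α = (0.14243·129.0 − 9.01) / (106.0 − 0.14243·26.3)
α = (18.37 − 9.01) / (106.0 − 3.746) = 9.363/102.3 = 0.09157

0.092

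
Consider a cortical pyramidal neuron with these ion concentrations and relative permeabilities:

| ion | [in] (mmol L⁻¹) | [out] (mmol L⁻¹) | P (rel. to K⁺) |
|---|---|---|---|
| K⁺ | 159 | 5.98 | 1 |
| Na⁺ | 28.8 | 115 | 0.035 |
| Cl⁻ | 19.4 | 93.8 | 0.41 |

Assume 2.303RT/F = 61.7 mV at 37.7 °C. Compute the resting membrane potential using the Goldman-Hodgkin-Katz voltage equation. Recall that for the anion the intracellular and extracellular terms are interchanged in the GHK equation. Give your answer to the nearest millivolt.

-64 mV

Vm = 61.7 · log₁₀[(Σ P·[cation]ₒ + Σ P·[anion]ᵢ) / (Σ P·[cation]ᵢ + Σ P·[anion]ₒ)]
Numerator = 1×5.98 + 0.035×115 + 0.41×19.4 = 17.96
Denominator = 1×159 + 0.035×28.8 + 0.41×93.8 = 198.5
Vm = 61.7 · log₁₀(0.090489) = 61.7 × (-1.0434) = -64.38 mV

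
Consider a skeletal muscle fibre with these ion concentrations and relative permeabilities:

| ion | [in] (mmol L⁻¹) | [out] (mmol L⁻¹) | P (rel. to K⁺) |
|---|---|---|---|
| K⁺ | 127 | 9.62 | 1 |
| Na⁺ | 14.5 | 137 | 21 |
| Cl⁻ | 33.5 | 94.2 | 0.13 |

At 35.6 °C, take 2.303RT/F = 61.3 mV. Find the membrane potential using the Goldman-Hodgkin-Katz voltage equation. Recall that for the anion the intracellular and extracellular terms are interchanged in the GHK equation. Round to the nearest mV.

50 mV

Vm = 61.3 · log₁₀[(Σ P·[cation]ₒ + Σ P·[anion]ᵢ) / (Σ P·[cation]ᵢ + Σ P·[anion]ₒ)]
Numerator = 1×9.62 + 21×137 + 0.13×33.5 = 2891
Denominator = 1×127 + 21×14.5 + 0.13×94.2 = 443.7
Vm = 61.3 · log₁₀(6.5149) = 61.3 × (0.8139) = 49.89 mV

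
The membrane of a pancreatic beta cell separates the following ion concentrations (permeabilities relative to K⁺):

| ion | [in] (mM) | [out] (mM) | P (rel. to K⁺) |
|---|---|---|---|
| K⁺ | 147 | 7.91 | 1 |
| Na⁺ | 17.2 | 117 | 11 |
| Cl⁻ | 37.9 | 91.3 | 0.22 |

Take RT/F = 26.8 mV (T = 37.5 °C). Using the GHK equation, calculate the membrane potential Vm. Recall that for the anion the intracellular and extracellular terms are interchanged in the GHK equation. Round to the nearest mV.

35 mV

Vm = 26.8 · ln[(Σ P·[cation]ₒ + Σ P·[anion]ᵢ) / (Σ P·[cation]ᵢ + Σ P·[anion]ₒ)]
Numerator = 1×7.91 + 11×117 + 0.22×37.9 = 1303
Denominator = 1×147 + 11×17.2 + 0.22×91.3 = 356.3
Vm = 26.8 · ln(3.6579) = 26.8 × (1.2969) = 34.76 mV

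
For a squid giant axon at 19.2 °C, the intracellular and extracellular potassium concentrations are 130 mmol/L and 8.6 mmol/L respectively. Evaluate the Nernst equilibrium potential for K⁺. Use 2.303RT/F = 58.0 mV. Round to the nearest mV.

E = (58.0/z) · log₁₀([K⁺]_out/[K⁺]_in) with z = +1.
= (58.0/1) · log₁₀(8.6/130) = 58.00 · log₁₀(0.06615)
= 58.00 · (-1.1794) = -68.41 mV

-68 mV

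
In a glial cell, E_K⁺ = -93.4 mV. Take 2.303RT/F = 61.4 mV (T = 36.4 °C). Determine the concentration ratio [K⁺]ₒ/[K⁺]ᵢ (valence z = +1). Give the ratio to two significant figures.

0.030

log₁₀([out]/[in]) = E·z/(61.4) = -93.4 × 1 / 61.4 = -1.5212
[out]/[in] = 10^(-1.5212) = 0.03012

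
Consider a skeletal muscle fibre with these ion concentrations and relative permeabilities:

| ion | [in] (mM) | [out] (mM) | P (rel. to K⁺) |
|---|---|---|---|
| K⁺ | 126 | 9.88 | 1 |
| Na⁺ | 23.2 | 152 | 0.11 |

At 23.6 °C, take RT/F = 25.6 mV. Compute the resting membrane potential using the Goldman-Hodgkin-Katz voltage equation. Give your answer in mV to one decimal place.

Vm = 25.6 · ln[(Σ P·[cation]ₒ + Σ P·[anion]ᵢ) / (Σ P·[cation]ᵢ + Σ P·[anion]ₒ)]
Numerator = 1×9.88 + 0.11×152 = 26.6
Denominator = 1×126 + 0.11×23.2 = 128.6
Vm = 25.6 · ln(0.20692) = 25.6 × (-1.5754) = -40.33 mV

-40.3 mV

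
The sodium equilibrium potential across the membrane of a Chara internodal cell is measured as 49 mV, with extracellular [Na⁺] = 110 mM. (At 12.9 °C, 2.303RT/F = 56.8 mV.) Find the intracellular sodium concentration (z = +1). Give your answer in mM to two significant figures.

15 mM

Nernst: E = (56.8/1) · log₁₀([out]/[in]), so log₁₀([out]/[in]) = 49.0 × 1 / 56.8 = 0.8627.
[out]/[in] = 10^(0.8627) = 7.289.
[in] = 110 / 7.289 = 15.09 mM.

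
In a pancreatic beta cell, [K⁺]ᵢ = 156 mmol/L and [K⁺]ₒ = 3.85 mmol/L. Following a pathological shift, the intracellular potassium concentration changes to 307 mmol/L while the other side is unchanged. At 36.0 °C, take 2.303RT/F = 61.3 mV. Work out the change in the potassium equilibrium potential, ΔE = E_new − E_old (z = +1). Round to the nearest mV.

E_old = (61.3/1)·log₁₀(3.85/156) = -98.55 mV
E_new = (61.3/1)·log₁₀(3.85/307) = -116.57 mV
ΔE = -116.57 − (-98.55) = -18.02 mV

-18 mV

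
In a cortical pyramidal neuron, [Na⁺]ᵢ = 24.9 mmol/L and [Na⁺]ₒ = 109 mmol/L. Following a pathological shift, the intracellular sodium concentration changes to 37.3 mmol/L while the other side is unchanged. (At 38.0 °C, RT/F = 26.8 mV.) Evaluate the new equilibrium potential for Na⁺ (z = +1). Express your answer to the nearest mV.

29 mV

After the shift: [Na⁺]_out = 109, [Na⁺]_in = 37.3 mmol/L.
E_new = (26.8/1)·ln(109/37.3) = 26.80 · (1.0724) = 28.74 mV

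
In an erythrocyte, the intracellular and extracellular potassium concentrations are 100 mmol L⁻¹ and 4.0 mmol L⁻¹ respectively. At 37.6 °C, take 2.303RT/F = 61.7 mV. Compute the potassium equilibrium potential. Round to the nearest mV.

-86 mV

E = (61.7/z) · log₁₀([K⁺]_out/[K⁺]_in) with z = +1.
= (61.7/1) · log₁₀(4.0/100) = 61.70 · log₁₀(0.04)
= 61.70 · (-1.3979) = -86.25 mV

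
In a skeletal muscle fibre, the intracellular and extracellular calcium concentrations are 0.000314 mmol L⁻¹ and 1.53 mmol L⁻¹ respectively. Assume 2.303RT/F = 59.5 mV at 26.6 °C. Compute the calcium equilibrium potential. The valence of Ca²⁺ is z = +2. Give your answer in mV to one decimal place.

E = (59.5/z) · log₁₀([Ca²⁺]_out/[Ca²⁺]_in) with z = +2.
= (59.5/2) · log₁₀(1.53/0.000314) = 29.75 · log₁₀(4873)
= 29.75 · (3.6878) = 109.71 mV

109.7 mV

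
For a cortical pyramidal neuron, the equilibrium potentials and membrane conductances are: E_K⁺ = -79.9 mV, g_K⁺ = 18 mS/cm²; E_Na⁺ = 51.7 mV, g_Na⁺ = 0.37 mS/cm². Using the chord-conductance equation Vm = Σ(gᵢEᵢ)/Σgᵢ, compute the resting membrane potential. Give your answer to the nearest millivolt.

-77 mV

Σ gᵢEᵢ = 18·(-79.9) + 0.37·(51.7) = -1419.07
Σ gᵢ = 18 + 0.37 = 18.37
Vm = -1419.07 / 18.37 = -77.25 mV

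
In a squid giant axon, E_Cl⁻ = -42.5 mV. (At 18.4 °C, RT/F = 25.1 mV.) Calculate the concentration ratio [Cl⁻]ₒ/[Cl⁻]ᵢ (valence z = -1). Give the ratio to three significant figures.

ln([out]/[in]) = E·z/(25.1) = -42.5 × -1 / 25.1 = 1.6932
[out]/[in] = e^(1.6932) = 5.437

5.44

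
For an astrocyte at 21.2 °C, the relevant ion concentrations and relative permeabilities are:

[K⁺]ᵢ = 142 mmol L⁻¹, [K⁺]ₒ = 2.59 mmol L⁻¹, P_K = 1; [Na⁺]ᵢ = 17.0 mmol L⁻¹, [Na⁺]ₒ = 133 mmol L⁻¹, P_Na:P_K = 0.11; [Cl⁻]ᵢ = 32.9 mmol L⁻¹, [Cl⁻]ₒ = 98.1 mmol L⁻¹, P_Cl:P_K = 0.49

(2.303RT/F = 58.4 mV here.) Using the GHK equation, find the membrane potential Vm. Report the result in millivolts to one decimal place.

-44.4 mV

Vm = 58.4 · log₁₀[(Σ P·[cation]ₒ + Σ P·[anion]ᵢ) / (Σ P·[cation]ᵢ + Σ P·[anion]ₒ)]
Numerator = 1×2.59 + 0.11×133 + 0.49×32.9 = 33.34
Denominator = 1×142 + 0.11×17.0 + 0.49×98.1 = 191.9
Vm = 58.4 · log₁₀(0.17371) = 58.4 × (-0.7602) = -44.39 mV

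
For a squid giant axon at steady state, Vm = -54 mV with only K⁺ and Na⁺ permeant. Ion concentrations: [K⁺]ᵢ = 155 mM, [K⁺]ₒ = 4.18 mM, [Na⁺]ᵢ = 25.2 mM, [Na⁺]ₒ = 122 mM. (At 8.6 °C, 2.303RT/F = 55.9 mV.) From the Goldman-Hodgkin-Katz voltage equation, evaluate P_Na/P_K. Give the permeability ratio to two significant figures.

Let α = P_Na/P_K. GHK: Vm = 55.9·log₁₀[(Kₒ + α·Naₒ)/(Kᵢ + α·Naᵢ)].
10^(Vm/55.9) = 10^(-54.0/55.9) = 0.10814
So 0.10814·(Kᵢ + α·Naᵢ) = Kₒ + α·Naₒ → α = (0.10814·155.0 − 4.18) / (122.0 − 0.10814·25.2)
α = (16.76 − 4.18) / (122.0 − 2.725) = 12.58/119.3 = 0.1055

0.11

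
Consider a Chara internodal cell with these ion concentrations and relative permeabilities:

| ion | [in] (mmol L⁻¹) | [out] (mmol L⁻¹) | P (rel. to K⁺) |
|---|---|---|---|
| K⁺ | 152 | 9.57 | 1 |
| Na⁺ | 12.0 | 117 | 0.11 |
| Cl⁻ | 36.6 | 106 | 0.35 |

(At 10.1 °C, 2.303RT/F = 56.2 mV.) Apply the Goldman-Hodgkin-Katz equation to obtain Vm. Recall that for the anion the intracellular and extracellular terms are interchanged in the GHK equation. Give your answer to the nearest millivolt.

-41 mV

Vm = 56.2 · log₁₀[(Σ P·[cation]ₒ + Σ P·[anion]ᵢ) / (Σ P·[cation]ᵢ + Σ P·[anion]ₒ)]
Numerator = 1×9.57 + 0.11×117 + 0.35×36.6 = 35.25
Denominator = 1×152 + 0.11×12.0 + 0.35×106 = 190.4
Vm = 56.2 · log₁₀(0.18512) = 56.2 × (-0.7326) = -41.17 mV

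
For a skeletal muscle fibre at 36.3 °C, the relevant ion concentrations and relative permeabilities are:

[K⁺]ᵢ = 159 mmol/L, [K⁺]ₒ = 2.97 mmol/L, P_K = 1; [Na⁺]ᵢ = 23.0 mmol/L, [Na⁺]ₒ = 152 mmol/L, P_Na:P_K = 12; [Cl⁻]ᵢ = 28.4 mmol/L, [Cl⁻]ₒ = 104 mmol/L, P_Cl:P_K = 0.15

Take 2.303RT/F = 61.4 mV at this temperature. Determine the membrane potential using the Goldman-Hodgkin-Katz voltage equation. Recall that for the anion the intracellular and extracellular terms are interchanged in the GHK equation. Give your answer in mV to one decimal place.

37.4 mV

Vm = 61.4 · log₁₀[(Σ P·[cation]ₒ + Σ P·[anion]ᵢ) / (Σ P·[cation]ᵢ + Σ P·[anion]ₒ)]
Numerator = 1×2.97 + 12×152 + 0.15×28.4 = 1831
Denominator = 1×159 + 12×23.0 + 0.15×104 = 450.6
Vm = 61.4 · log₁₀(4.064) = 61.4 × (0.6090) = 37.39 mV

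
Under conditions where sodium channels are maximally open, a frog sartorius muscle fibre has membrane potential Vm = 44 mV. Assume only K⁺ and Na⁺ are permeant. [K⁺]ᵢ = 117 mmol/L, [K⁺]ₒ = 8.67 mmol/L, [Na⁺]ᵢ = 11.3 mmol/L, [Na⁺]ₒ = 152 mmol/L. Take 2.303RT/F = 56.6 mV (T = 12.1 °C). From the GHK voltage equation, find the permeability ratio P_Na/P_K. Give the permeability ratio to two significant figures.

Let α = P_Na/P_K. GHK: Vm = 56.6·log₁₀[(Kₒ + α·Naₒ)/(Kᵢ + α·Naᵢ)].
10^(Vm/56.6) = 10^(44.0/56.6) = 5.9894
So 5.9894·(Kᵢ + α·Naᵢ) = Kₒ + α·Naₒ → α = (5.9894·117.0 − 8.67) / (152.0 − 5.9894·11.3)
α = (700.8 − 8.67) / (152.0 − 67.68) = 692.1/84.32 = 8.208

8.2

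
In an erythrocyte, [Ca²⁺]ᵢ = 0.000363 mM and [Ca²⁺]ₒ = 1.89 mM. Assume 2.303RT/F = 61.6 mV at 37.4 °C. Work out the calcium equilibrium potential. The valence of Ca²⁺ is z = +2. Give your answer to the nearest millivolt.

114 mV

E = (61.6/z) · log₁₀([Ca²⁺]_out/[Ca²⁺]_in) with z = +2.
= (61.6/2) · log₁₀(1.89/0.000363) = 30.80 · log₁₀(5207)
= 30.80 · (3.7166) = 114.47 mV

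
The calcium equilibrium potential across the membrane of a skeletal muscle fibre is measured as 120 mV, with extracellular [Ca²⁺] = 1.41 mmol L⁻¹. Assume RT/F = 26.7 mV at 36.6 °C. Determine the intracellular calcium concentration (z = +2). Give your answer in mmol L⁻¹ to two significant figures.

Nernst: E = (26.7/2) · ln([out]/[in]), so ln([out]/[in]) = 120.0 × 2 / 26.7 = 8.9888.
[out]/[in] = e^(8.9888) = 8013.
[in] = 1.41 / 8013 = 0.000176 mmol L⁻¹.

0.00018 mmol L⁻¹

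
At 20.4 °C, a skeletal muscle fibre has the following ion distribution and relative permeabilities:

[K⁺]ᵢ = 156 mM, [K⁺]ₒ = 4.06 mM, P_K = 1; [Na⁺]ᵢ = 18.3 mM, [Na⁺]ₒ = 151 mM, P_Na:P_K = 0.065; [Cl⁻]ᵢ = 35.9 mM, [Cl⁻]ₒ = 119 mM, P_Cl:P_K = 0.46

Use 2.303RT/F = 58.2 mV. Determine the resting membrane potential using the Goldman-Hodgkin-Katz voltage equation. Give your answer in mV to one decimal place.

Vm = 58.2 · log₁₀[(Σ P·[cation]ₒ + Σ P·[anion]ᵢ) / (Σ P·[cation]ᵢ + Σ P·[anion]ₒ)]
Numerator = 1×4.06 + 0.065×151 + 0.46×35.9 = 30.39
Denominator = 1×156 + 0.065×18.3 + 0.46×119 = 211.9
Vm = 58.2 · log₁₀(0.14339) = 58.2 × (-0.8435) = -49.09 mV

-49.1 mV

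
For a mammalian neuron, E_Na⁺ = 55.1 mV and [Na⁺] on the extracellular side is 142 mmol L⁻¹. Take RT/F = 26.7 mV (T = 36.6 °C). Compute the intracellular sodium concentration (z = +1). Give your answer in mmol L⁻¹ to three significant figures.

18.0 mmol L⁻¹

Nernst: E = (26.7/1) · ln([out]/[in]), so ln([out]/[in]) = 55.1 × 1 / 26.7 = 2.0637.
[out]/[in] = e^(2.0637) = 7.875.
[in] = 142 / 7.875 = 18.03 mmol L⁻¹.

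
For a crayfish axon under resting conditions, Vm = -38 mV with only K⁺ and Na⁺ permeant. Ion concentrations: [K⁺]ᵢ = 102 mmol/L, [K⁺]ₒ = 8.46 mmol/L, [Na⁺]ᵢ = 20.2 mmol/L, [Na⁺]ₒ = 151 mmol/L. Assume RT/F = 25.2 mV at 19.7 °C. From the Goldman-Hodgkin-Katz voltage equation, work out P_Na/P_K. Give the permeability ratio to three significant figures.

0.0964

Let α = P_Na/P_K. GHK: Vm = 25.2·ln[(Kₒ + α·Naₒ)/(Kᵢ + α·Naᵢ)].
e^(Vm/25.2) = e^(-38.0/25.2) = 0.22137
So 0.22137·(Kᵢ + α·Naᵢ) = Kₒ + α·Naₒ → α = (0.22137·102.0 − 8.46) / (151.0 − 0.22137·20.2)
α = (22.58 − 8.46) / (151.0 − 4.472) = 14.12/146.5 = 0.09636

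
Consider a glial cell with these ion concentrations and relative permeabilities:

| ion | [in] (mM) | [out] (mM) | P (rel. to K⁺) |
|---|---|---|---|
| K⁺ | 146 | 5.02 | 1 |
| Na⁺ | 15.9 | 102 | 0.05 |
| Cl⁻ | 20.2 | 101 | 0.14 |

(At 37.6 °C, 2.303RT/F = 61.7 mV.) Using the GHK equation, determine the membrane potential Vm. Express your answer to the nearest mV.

Vm = 61.7 · log₁₀[(Σ P·[cation]ₒ + Σ P·[anion]ᵢ) / (Σ P·[cation]ᵢ + Σ P·[anion]ₒ)]
Numerator = 1×5.02 + 0.05×102 + 0.14×20.2 = 12.95
Denominator = 1×146 + 0.05×15.9 + 0.14×101 = 160.9
Vm = 61.7 · log₁₀(0.080455) = 61.7 × (-1.0944) = -67.53 mV

-68 mV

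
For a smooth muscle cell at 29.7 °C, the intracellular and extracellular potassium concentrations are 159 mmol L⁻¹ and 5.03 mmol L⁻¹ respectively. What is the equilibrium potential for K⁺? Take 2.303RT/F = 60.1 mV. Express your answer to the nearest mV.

E = (60.1/z) · log₁₀([K⁺]_out/[K⁺]_in) with z = +1.
= (60.1/1) · log₁₀(5.03/159) = 60.10 · log₁₀(0.03164)
= 60.10 · (-1.4998) = -90.14 mV

-90 mV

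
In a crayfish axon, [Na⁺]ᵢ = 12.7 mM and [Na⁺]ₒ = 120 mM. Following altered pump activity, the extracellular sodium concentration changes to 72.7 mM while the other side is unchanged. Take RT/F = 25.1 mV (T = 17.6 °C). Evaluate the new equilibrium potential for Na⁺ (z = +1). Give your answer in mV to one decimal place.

After the shift: [Na⁺]_out = 72.7, [Na⁺]_in = 12.7 mM.
E_new = (25.1/1)·ln(72.7/12.7) = 25.10 · (1.7447) = 43.79 mV

43.8 mV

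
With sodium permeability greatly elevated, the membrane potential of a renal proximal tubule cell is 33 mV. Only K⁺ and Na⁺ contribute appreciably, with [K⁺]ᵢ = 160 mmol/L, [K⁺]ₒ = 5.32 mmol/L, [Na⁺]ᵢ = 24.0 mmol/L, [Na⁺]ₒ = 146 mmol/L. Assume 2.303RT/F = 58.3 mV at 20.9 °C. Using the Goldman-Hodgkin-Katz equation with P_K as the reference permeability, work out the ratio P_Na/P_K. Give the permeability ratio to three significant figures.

10.1

Let α = P_Na/P_K. GHK: Vm = 58.3·log₁₀[(Kₒ + α·Naₒ)/(Kᵢ + α·Naᵢ)].
10^(Vm/58.3) = 10^(33.0/58.3) = 3.6816
So 3.6816·(Kᵢ + α·Naᵢ) = Kₒ + α·Naₒ → α = (3.6816·160.0 − 5.32) / (146.0 − 3.6816·24.0)
α = (589.1 − 5.32) / (146.0 − 88.36) = 583.7/57.64 = 10.13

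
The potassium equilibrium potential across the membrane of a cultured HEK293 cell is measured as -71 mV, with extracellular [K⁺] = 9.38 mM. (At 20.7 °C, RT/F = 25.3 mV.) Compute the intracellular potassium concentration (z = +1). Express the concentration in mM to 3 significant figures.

Nernst: E = (25.3/1) · ln([out]/[in]), so ln([out]/[in]) = -71.0 × 1 / 25.3 = -2.8063.
[out]/[in] = e^(-2.8063) = 0.06043.
[in] = 9.38 / 0.06043 = 155.2 mM.

155 mM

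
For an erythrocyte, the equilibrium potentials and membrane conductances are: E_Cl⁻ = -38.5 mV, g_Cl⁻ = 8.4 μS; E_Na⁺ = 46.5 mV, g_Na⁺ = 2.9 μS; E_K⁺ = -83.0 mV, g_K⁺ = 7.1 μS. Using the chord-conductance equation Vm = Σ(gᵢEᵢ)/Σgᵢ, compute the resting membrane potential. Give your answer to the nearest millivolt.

Σ gᵢEᵢ = 8.4·(-38.5) + 2.9·(46.5) + 7.1·(-83.0) = -777.85
Σ gᵢ = 8.4 + 2.9 + 7.1 = 18.4
Vm = -777.85 / 18.4 = -42.27 mV

-42 mV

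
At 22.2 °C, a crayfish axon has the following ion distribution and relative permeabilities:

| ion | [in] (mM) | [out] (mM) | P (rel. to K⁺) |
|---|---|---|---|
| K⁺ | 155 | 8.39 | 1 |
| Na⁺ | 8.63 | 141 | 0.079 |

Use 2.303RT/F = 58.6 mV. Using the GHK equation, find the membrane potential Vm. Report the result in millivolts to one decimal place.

Vm = 58.6 · log₁₀[(Σ P·[cation]ₒ + Σ P·[anion]ᵢ) / (Σ P·[cation]ᵢ + Σ P·[anion]ₒ)]
Numerator = 1×8.39 + 0.079×141 = 19.53
Denominator = 1×155 + 0.079×8.63 = 155.7
Vm = 58.6 · log₁₀(0.12544) = 58.6 × (-0.9016) = -52.83 mV

-52.8 mV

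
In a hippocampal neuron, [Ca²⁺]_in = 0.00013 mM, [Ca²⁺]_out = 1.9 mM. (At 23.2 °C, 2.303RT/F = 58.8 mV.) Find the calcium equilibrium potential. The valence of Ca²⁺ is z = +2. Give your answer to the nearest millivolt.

E = (58.8/z) · log₁₀([Ca²⁺]_out/[Ca²⁺]_in) with z = +2.
= (58.8/2) · log₁₀(1.9/0.00013) = 29.40 · log₁₀(1.462e+04)
= 29.40 · (4.1648) = 122.45 mV

122 mV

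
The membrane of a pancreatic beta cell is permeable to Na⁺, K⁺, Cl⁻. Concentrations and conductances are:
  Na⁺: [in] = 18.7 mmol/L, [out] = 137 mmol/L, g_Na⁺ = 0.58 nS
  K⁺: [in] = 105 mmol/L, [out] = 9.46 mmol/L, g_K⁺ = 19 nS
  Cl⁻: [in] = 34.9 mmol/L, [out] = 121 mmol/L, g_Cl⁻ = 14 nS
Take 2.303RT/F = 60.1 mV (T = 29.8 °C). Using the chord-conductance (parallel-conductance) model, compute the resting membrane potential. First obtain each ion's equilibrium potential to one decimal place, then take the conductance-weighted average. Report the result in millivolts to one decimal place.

-48.2 mV

E_Na⁺ = (60.1/1)·log₁₀(137/18.7) = 52.0 mV
E_K⁺ = (60.1/1)·log₁₀(9.46/105) = -62.8 mV
E_Cl⁻ = (60.1/-1)·log₁₀(121/34.9) = -32.5 mV
Vm = (Σ gᵢEᵢ)/(Σ gᵢ) = (0.58·52.0 + 19·-62.8 + 14·-32.5) / (0.58 + 19 + 14)
= -1618.04 / 33.58 = -48.18 mV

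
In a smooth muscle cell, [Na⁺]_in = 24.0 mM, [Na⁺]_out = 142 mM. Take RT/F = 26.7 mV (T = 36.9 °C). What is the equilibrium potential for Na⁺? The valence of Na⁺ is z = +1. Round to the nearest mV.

E = (26.7/z) · ln([Na⁺]_out/[Na⁺]_in) with z = +1.
= (26.7/1) · ln(142/24.0) = 26.70 · ln(5.917)
= 26.70 · (1.7778) = 47.47 mV

47 mV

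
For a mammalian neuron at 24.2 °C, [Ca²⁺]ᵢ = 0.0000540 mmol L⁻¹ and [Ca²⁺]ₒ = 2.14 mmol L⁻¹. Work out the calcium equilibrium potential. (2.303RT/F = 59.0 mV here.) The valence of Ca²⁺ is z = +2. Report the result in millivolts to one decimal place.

135.6 mV

E = (59.0/z) · log₁₀([Ca²⁺]_out/[Ca²⁺]_in) with z = +2.
= (59.0/2) · log₁₀(2.14/0.0000540) = 29.50 · log₁₀(3.963e+04)
= 29.50 · (4.5980) = 135.64 mV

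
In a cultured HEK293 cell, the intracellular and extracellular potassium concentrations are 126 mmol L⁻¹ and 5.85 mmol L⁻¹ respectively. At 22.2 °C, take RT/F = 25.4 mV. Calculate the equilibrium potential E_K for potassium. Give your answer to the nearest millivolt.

-78 mV

E = (25.4/z) · ln([K⁺]_out/[K⁺]_in) with z = +1.
= (25.4/1) · ln(5.85/126) = 25.40 · ln(0.04643)
= 25.40 · (-3.0698) = -77.97 mV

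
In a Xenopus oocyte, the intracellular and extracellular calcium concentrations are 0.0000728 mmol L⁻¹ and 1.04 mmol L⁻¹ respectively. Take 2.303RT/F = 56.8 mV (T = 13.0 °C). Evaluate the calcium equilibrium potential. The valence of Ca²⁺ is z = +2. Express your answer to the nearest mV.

118 mV

E = (56.8/z) · log₁₀([Ca²⁺]_out/[Ca²⁺]_in) with z = +2.
= (56.8/2) · log₁₀(1.04/0.0000728) = 28.40 · log₁₀(1.429e+04)
= 28.40 · (4.1549) = 118.00 mV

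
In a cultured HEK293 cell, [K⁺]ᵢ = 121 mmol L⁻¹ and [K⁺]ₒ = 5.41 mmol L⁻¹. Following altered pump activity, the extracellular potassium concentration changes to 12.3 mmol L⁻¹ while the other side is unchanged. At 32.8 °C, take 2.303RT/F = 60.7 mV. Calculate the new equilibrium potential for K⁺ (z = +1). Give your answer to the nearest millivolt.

-60 mV

After the shift: [K⁺]_out = 12.3, [K⁺]_in = 121 mmol L⁻¹.
E_new = (60.7/1)·log₁₀(12.3/121) = 60.70 · (-0.9929) = -60.27 mV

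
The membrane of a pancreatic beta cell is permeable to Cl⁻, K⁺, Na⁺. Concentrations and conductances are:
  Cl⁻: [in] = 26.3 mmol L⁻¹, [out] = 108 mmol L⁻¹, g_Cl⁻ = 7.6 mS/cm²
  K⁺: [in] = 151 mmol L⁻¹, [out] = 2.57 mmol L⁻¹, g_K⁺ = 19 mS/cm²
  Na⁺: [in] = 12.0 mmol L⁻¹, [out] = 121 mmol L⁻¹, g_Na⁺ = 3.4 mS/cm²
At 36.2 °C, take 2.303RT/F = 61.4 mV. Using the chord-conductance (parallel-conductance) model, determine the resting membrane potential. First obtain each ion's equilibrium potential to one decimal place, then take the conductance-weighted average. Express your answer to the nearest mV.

E_Cl⁻ = (61.4/-1)·log₁₀(108/26.3) = -37.7 mV
E_K⁺ = (61.4/1)·log₁₀(2.57/151) = -108.6 mV
E_Na⁺ = (61.4/1)·log₁₀(121/12.0) = 61.6 mV
Vm = (Σ gᵢEᵢ)/(Σ gᵢ) = (7.6·-37.7 + 19·-108.6 + 3.4·61.6) / (7.6 + 19 + 3.4)
= -2140.48 / 30 = -71.35 mV

-71 mV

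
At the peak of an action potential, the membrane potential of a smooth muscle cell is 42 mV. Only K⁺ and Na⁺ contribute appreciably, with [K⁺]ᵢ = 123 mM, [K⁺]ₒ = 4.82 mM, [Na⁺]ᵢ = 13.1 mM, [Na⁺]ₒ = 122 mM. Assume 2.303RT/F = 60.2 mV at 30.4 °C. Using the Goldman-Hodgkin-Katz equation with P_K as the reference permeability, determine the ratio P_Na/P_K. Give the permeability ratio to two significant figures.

11

Let α = P_Na/P_K. GHK: Vm = 60.2·log₁₀[(Kₒ + α·Naₒ)/(Kᵢ + α·Naᵢ)].
10^(Vm/60.2) = 10^(42.0/60.2) = 4.9851
So 4.9851·(Kᵢ + α·Naᵢ) = Kₒ + α·Naₒ → α = (4.9851·123.0 − 4.82) / (122.0 − 4.9851·13.1)
α = (613.2 − 4.82) / (122.0 − 65.3) = 608.3/56.7 = 10.73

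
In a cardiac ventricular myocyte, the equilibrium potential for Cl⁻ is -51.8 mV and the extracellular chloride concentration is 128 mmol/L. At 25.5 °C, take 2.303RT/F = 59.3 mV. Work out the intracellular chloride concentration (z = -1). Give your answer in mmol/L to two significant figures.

17 mmol/L

Nernst: E = (59.3/-1) · log₁₀([out]/[in]), so log₁₀([out]/[in]) = -51.8 × -1 / 59.3 = 0.8735.
[out]/[in] = 10^(0.8735) = 7.474.
[in] = 128 / 7.474 = 17.13 mmol/L.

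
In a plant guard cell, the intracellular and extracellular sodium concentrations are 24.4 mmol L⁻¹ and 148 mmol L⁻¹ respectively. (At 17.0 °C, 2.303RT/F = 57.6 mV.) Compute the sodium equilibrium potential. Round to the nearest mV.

45 mV

E = (57.6/z) · log₁₀([Na⁺]_out/[Na⁺]_in) with z = +1.
= (57.6/1) · log₁₀(148/24.4) = 57.60 · log₁₀(6.066)
= 57.60 · (0.7829) = 45.09 mV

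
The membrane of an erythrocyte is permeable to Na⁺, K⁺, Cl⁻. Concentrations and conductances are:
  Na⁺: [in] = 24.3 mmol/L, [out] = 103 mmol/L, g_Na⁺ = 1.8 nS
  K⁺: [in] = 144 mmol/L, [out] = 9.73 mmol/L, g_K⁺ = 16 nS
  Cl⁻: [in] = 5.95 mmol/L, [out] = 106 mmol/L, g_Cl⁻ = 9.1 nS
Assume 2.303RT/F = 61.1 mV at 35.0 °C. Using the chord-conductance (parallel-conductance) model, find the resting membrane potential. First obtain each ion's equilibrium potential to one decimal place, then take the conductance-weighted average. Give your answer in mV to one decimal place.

-65.8 mV

E_Na⁺ = (61.1/1)·log₁₀(103/24.3) = 38.3 mV
E_K⁺ = (61.1/1)·log₁₀(9.73/144) = -71.5 mV
E_Cl⁻ = (61.1/-1)·log₁₀(106/5.95) = -76.4 mV
Vm = (Σ gᵢEᵢ)/(Σ gᵢ) = (1.8·38.3 + 16·-71.5 + 9.1·-76.4) / (1.8 + 16 + 9.1)
= -1770.30 / 26.9 = -65.81 mV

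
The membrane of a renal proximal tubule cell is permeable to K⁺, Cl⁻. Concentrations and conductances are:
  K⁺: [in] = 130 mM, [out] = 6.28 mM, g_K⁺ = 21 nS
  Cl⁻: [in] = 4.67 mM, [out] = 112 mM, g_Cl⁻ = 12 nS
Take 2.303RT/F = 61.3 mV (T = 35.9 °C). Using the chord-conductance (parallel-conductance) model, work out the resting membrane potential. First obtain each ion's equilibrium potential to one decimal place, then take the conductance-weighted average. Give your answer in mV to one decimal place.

-82.1 mV

E_K⁺ = (61.3/1)·log₁₀(6.28/130) = -80.7 mV
E_Cl⁻ = (61.3/-1)·log₁₀(112/4.67) = -84.6 mV
Vm = (Σ gᵢEᵢ)/(Σ gᵢ) = (21·-80.7 + 12·-84.6) / (21 + 12)
= -2709.90 / 33 = -82.12 mV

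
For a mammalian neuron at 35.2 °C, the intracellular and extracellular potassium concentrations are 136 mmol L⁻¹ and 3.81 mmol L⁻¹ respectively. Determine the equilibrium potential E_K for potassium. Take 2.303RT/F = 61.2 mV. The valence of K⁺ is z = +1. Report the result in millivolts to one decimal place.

E = (61.2/z) · log₁₀([K⁺]_out/[K⁺]_in) with z = +1.
= (61.2/1) · log₁₀(3.81/136) = 61.20 · log₁₀(0.02801)
= 61.20 · (-1.5526) = -95.02 mV

-95.0 mV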